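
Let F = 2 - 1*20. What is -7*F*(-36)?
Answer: -4536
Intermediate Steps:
F = -18 (F = 2 - 20 = -18)
-7*F*(-36) = -7*(-18)*(-36) = 126*(-36) = -4536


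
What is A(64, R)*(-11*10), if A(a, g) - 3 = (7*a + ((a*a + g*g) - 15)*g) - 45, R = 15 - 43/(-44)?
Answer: -29681436395/3872 ≈ -7.6657e+6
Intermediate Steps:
R = 703/44 (R = 15 - 43*(-1/44) = 15 + 43/44 = 703/44 ≈ 15.977)
A(a, g) = -42 + 7*a + g*(-15 + a² + g²) (A(a, g) = 3 + ((7*a + ((a*a + g*g) - 15)*g) - 45) = 3 + ((7*a + ((a² + g²) - 15)*g) - 45) = 3 + ((7*a + (-15 + a² + g²)*g) - 45) = 3 + ((7*a + g*(-15 + a² + g²)) - 45) = 3 + (-45 + 7*a + g*(-15 + a² + g²)) = -42 + 7*a + g*(-15 + a² + g²))
A(64, R)*(-11*10) = (-42 + (703/44)³ - 15*703/44 + 7*64 + (703/44)*64²)*(-11*10) = (-42 + 347428927/85184 - 10545/44 + 448 + (703/44)*4096)*(-110) = (-42 + 347428927/85184 - 10545/44 + 448 + 719872/11)*(-110) = (5936287279/85184)*(-110) = -29681436395/3872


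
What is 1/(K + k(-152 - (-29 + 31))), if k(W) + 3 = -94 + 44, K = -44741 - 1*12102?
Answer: -1/56896 ≈ -1.7576e-5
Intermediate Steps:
K = -56843 (K = -44741 - 12102 = -56843)
k(W) = -53 (k(W) = -3 + (-94 + 44) = -3 - 50 = -53)
1/(K + k(-152 - (-29 + 31))) = 1/(-56843 - 53) = 1/(-56896) = -1/56896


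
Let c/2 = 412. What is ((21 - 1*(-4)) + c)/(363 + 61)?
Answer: 849/424 ≈ 2.0024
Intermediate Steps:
c = 824 (c = 2*412 = 824)
((21 - 1*(-4)) + c)/(363 + 61) = ((21 - 1*(-4)) + 824)/(363 + 61) = ((21 + 4) + 824)/424 = (25 + 824)*(1/424) = 849*(1/424) = 849/424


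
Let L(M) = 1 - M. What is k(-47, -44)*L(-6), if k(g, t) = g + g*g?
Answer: 15134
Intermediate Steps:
k(g, t) = g + g²
k(-47, -44)*L(-6) = (-47*(1 - 47))*(1 - 1*(-6)) = (-47*(-46))*(1 + 6) = 2162*7 = 15134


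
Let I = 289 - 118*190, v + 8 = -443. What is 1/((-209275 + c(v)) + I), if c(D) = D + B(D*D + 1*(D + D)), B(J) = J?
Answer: -1/29358 ≈ -3.4062e-5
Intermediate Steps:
v = -451 (v = -8 - 443 = -451)
I = -22131 (I = 289 - 22420 = -22131)
c(D) = D**2 + 3*D (c(D) = D + (D*D + 1*(D + D)) = D + (D**2 + 1*(2*D)) = D + (D**2 + 2*D) = D**2 + 3*D)
1/((-209275 + c(v)) + I) = 1/((-209275 - 451*(3 - 451)) - 22131) = 1/((-209275 - 451*(-448)) - 22131) = 1/((-209275 + 202048) - 22131) = 1/(-7227 - 22131) = 1/(-29358) = -1/29358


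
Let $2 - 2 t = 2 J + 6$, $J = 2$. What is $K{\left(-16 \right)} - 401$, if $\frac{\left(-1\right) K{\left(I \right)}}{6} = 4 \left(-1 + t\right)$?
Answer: $-281$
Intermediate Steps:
$t = -4$ ($t = 1 - \frac{2 \cdot 2 + 6}{2} = 1 - \frac{4 + 6}{2} = 1 - 5 = -4$)
$K{\left(I \right)} = 120$ ($K{\left(I \right)} = - 6 \cdot 4 \left(-1 - 4\right) = - 6 \cdot 4 \left(-5\right) = \left(-6\right) \left(-20\right) = 120$)
$K{\left(-16 \right)} - 401 = 120 - 401 = -281$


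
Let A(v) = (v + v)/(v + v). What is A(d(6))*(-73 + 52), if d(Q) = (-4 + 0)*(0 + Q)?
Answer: -21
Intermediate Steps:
d(Q) = -4*Q
A(v) = 1 (A(v) = (2*v)/((2*v)) = (2*v)*(1/(2*v)) = 1)
A(d(6))*(-73 + 52) = 1*(-73 + 52) = 1*(-21) = -21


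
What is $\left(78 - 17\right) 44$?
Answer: $2684$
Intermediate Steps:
$\left(78 - 17\right) 44 = 61 \cdot 44 = 2684$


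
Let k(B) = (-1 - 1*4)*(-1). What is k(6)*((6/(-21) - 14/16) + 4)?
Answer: 795/56 ≈ 14.196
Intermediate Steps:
k(B) = 5 (k(B) = (-1 - 4)*(-1) = -5*(-1) = 5)
k(6)*((6/(-21) - 14/16) + 4) = 5*((6/(-21) - 14/16) + 4) = 5*((6*(-1/21) - 14*1/16) + 4) = 5*((-2/7 - 7/8) + 4) = 5*(-65/56 + 4) = 5*(159/56) = 795/56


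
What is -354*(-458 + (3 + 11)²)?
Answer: 92748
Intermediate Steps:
-354*(-458 + (3 + 11)²) = -354*(-458 + 14²) = -354*(-458 + 196) = -354*(-262) = 92748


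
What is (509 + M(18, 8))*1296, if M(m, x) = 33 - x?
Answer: 692064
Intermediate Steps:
(509 + M(18, 8))*1296 = (509 + (33 - 1*8))*1296 = (509 + (33 - 8))*1296 = (509 + 25)*1296 = 534*1296 = 692064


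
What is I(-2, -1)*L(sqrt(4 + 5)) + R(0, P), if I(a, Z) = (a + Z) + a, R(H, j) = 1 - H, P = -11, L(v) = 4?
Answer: -19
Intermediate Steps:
I(a, Z) = Z + 2*a (I(a, Z) = (Z + a) + a = Z + 2*a)
I(-2, -1)*L(sqrt(4 + 5)) + R(0, P) = (-1 + 2*(-2))*4 + (1 - 1*0) = (-1 - 4)*4 + (1 + 0) = -5*4 + 1 = -20 + 1 = -19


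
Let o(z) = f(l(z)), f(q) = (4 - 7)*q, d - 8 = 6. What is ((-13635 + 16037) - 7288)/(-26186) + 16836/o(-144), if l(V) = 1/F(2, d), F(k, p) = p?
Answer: -1028688381/13093 ≈ -78568.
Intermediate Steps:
d = 14 (d = 8 + 6 = 14)
l(V) = 1/14
f(q) = -3*q
o(z) = -3/14 (o(z) = -3*1/14 = -3/14)
((-13635 + 16037) - 7288)/(-26186) + 16836/o(-144) = ((-13635 + 16037) - 7288)/(-26186) + 16836/(-3/14) = (2402 - 7288)*(-1/26186) + 16836*(-14/3) = -4886*(-1/26186) - 78568 = 2443/13093 - 78568 = -1028688381/13093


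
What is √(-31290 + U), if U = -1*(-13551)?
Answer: 9*I*√219 ≈ 133.19*I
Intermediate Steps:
U = 13551
√(-31290 + U) = √(-31290 + 13551) = √(-17739) = 9*I*√219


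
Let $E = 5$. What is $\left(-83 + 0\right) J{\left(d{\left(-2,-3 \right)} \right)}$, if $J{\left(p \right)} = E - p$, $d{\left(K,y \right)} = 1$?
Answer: $-332$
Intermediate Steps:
$J{\left(p \right)} = 5 - p$
$\left(-83 + 0\right) J{\left(d{\left(-2,-3 \right)} \right)} = \left(-83 + 0\right) \left(5 - 1\right) = - 83 \left(5 - 1\right) = \left(-83\right) 4 = -332$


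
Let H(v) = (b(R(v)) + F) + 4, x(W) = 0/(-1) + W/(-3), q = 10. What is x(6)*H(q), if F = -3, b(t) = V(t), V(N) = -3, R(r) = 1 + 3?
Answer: 4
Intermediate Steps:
R(r) = 4
b(t) = -3
x(W) = -W/3 (x(W) = 0*(-1) + W*(-1/3) = 0 - W/3 = -W/3)
H(v) = -2 (H(v) = (-3 - 3) + 4 = -6 + 4 = -2)
x(6)*H(q) = -1/3*6*(-2) = -2*(-2) = 4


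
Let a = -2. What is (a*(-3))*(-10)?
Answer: -60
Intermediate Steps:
(a*(-3))*(-10) = -2*(-3)*(-10) = 6*(-10) = -60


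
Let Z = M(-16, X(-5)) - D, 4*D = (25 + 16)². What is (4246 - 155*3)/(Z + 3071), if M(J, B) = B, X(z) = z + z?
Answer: 15124/10563 ≈ 1.4318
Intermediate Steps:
X(z) = 2*z
D = 1681/4 (D = (25 + 16)²/4 = (¼)*41² = (¼)*1681 = 1681/4 ≈ 420.25)
Z = -1721/4 (Z = 2*(-5) - 1*1681/4 = -10 - 1681/4 = -1721/4 ≈ -430.25)
(4246 - 155*3)/(Z + 3071) = (4246 - 155*3)/(-1721/4 + 3071) = (4246 - 465)/(10563/4) = 3781*(4/10563) = 15124/10563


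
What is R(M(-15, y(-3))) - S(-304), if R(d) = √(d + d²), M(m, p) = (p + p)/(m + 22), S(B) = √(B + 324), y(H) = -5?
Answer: -2*√5 + √30/7 ≈ -3.6897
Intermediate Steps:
S(B) = √(324 + B)
M(m, p) = 2*p/(22 + m) (M(m, p) = (2*p)/(22 + m) = 2*p/(22 + m))
R(M(-15, y(-3))) - S(-304) = √((2*(-5)/(22 - 15))*(1 + 2*(-5)/(22 - 15))) - √(324 - 304) = √((2*(-5)/7)*(1 + 2*(-5)/7)) - √20 = √((2*(-5)*(⅐))*(1 + 2*(-5)*(⅐))) - 2*√5 = √(-10*(1 - 10/7)/7) - 2*√5 = √(-10/7*(-3/7)) - 2*√5 = √(30/49) - 2*√5 = √30/7 - 2*√5 = -2*√5 + √30/7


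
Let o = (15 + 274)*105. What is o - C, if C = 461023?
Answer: -430678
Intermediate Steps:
o = 30345 (o = 289*105 = 30345)
o - C = 30345 - 1*461023 = 30345 - 461023 = -430678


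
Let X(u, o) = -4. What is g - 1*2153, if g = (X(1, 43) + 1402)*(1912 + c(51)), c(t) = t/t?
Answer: 2672221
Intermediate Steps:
c(t) = 1
g = 2674374 (g = (-4 + 1402)*(1912 + 1) = 1398*1913 = 2674374)
g - 1*2153 = 2674374 - 1*2153 = 2674374 - 2153 = 2672221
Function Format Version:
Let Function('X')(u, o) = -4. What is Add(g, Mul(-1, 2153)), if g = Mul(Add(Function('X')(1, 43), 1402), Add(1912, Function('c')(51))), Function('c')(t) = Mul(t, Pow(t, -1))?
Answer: 2672221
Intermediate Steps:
Function('c')(t) = 1
g = 2674374 (g = Mul(Add(-4, 1402), Add(1912, 1)) = Mul(1398, 1913) = 2674374)
Add(g, Mul(-1, 2153)) = Add(2674374, Mul(-1, 2153)) = Add(2674374, -2153) = 2672221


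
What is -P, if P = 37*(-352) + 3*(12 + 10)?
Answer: 12958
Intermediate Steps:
P = -12958 (P = -13024 + 3*22 = -13024 + 66 = -12958)
-P = -1*(-12958) = 12958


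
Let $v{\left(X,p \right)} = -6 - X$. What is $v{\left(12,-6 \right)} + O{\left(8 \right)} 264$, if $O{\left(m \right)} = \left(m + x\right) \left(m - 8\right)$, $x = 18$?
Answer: $-18$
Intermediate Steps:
$O{\left(m \right)} = \left(-8 + m\right) \left(18 + m\right)$ ($O{\left(m \right)} = \left(m + 18\right) \left(m - 8\right) = \left(18 + m\right) \left(-8 + m\right) = \left(-8 + m\right) \left(18 + m\right)$)
$v{\left(12,-6 \right)} + O{\left(8 \right)} 264 = \left(-6 - 12\right) + \left(-144 + 8^{2} + 10 \cdot 8\right) 264 = \left(-6 - 12\right) + \left(-144 + 64 + 80\right) 264 = -18 + 0 \cdot 264 = -18 + 0 = -18$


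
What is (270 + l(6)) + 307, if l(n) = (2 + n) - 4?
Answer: 581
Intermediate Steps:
l(n) = -2 + n
(270 + l(6)) + 307 = (270 + (-2 + 6)) + 307 = (270 + 4) + 307 = 274 + 307 = 581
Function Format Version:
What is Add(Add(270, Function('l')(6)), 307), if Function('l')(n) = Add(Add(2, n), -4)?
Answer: 581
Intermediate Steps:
Function('l')(n) = Add(-2, n)
Add(Add(270, Function('l')(6)), 307) = Add(Add(270, Add(-2, 6)), 307) = Add(Add(270, 4), 307) = Add(274, 307) = 581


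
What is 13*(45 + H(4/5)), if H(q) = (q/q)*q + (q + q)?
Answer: 3081/5 ≈ 616.20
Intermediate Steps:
H(q) = 3*q (H(q) = 1*q + 2*q = q + 2*q = 3*q)
13*(45 + H(4/5)) = 13*(45 + 3*(4/5)) = 13*(45 + 3*(4*(⅕))) = 13*(45 + 3*(⅘)) = 13*(45 + 12/5) = 13*(237/5) = 3081/5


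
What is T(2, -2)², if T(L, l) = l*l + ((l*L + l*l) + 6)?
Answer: 100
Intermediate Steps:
T(L, l) = 6 + 2*l² + L*l (T(L, l) = l² + ((L*l + l²) + 6) = l² + ((l² + L*l) + 6) = l² + (6 + l² + L*l) = 6 + 2*l² + L*l)
T(2, -2)² = (6 + 2*(-2)² + 2*(-2))² = (6 + 2*4 - 4)² = (6 + 8 - 4)² = 10² = 100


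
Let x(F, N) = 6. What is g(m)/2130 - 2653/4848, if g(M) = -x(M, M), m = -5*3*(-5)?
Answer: -946663/1721040 ≈ -0.55005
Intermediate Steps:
m = 75 (m = -15*(-5) = 75)
g(M) = -6 (g(M) = -1*6 = -6)
g(m)/2130 - 2653/4848 = -6/2130 - 2653/4848 = -6*1/2130 - 2653*1/4848 = -1/355 - 2653/4848 = -946663/1721040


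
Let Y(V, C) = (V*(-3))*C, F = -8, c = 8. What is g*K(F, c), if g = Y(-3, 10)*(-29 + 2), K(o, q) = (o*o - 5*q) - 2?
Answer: -53460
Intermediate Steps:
K(o, q) = -2 + o**2 - 5*q (K(o, q) = (o**2 - 5*q) - 2 = -2 + o**2 - 5*q)
Y(V, C) = -3*C*V (Y(V, C) = (-3*V)*C = -3*C*V)
g = -2430 (g = (-3*10*(-3))*(-29 + 2) = 90*(-27) = -2430)
g*K(F, c) = -2430*(-2 + (-8)**2 - 5*8) = -2430*(-2 + 64 - 40) = -2430*22 = -53460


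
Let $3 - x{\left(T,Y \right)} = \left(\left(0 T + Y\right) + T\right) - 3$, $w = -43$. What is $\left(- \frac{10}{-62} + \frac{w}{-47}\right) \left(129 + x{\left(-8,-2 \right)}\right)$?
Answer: $\frac{227360}{1457} \approx 156.05$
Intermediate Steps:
$x{\left(T,Y \right)} = 6 - T - Y$ ($x{\left(T,Y \right)} = 3 - \left(\left(\left(0 T + Y\right) + T\right) - 3\right) = 3 - \left(\left(\left(0 + Y\right) + T\right) - 3\right) = 3 - \left(\left(Y + T\right) - 3\right) = 3 - \left(\left(T + Y\right) - 3\right) = 3 - \left(-3 + T + Y\right) = 6 - T - Y$)
$\left(- \frac{10}{-62} + \frac{w}{-47}\right) \left(129 + x{\left(-8,-2 \right)}\right) = \left(- \frac{10}{-62} - \frac{43}{-47}\right) \left(129 - -16\right) = \left(\left(-10\right) \left(- \frac{1}{62}\right) - - \frac{43}{47}\right) \left(129 + \left(6 + 8 + 2\right)\right) = \left(\frac{5}{31} + \frac{43}{47}\right) \left(129 + 16\right) = \frac{1568}{1457} \cdot 145 = \frac{227360}{1457}$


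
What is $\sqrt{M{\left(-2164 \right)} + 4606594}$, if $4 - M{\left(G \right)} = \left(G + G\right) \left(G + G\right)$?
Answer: $i \sqrt{14124986} \approx 3758.3 i$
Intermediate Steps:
$M{\left(G \right)} = 4 - 4 G^{2}$ ($M{\left(G \right)} = 4 - \left(G + G\right) \left(G + G\right) = 4 - 2 G 2 G = 4 - 4 G^{2}$)
$\sqrt{M{\left(-2164 \right)} + 4606594} = \sqrt{\left(4 - 4 \left(-2164\right)^{2}\right) + 4606594} = \sqrt{\left(4 - 18731584\right) + 4606594} = \sqrt{-18731580 + 4606594} = \sqrt{-14124986} = i \sqrt{14124986}$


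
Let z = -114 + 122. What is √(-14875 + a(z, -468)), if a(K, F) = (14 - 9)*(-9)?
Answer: 2*I*√3730 ≈ 122.15*I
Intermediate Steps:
z = 8
a(K, F) = -45 (a(K, F) = 5*(-9) = -45)
√(-14875 + a(z, -468)) = √(-14875 - 45) = √(-14920) = 2*I*√3730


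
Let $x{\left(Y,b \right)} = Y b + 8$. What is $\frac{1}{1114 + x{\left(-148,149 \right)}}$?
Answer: $- \frac{1}{20930} \approx -4.7778 \cdot 10^{-5}$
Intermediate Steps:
$x{\left(Y,b \right)} = 8 + Y b$
$\frac{1}{1114 + x{\left(-148,149 \right)}} = \frac{1}{1114 + \left(8 - 22052\right)} = \frac{1}{1114 - 22044} = \frac{1}{-20930} = - \frac{1}{20930}$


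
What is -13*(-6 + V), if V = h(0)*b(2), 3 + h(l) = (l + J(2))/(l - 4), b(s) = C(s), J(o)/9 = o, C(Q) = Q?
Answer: 273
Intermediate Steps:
J(o) = 9*o
b(s) = s
h(l) = -3 + (18 + l)/(-4 + l) (h(l) = -3 + (l + 9*2)/(l - 4) = -3 + (l + 18)/(-4 + l) = -3 + (18 + l)/(-4 + l))
V = -15 (V = (2*(15 - 1*0)/(-4 + 0))*2 = (2*(15 + 0)/(-4))*2 = (2*(-¼)*15)*2 = -15/2*2 = -15)
-13*(-6 + V) = -13*(-6 - 15) = -13*(-21) = 273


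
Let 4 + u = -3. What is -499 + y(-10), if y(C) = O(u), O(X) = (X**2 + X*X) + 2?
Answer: -399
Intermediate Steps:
u = -7 (u = -4 - 3 = -7)
O(X) = 2 + 2*X**2 (O(X) = (X**2 + X**2) + 2 = 2*X**2 + 2 = 2 + 2*X**2)
y(C) = 100 (y(C) = 2 + 2*(-7)**2 = 2 + 2*49 = 2 + 98 = 100)
-499 + y(-10) = -499 + 100 = -399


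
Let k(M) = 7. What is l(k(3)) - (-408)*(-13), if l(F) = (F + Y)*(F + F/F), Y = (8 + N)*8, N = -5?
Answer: -5056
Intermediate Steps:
Y = 24 (Y = (8 - 5)*8 = 3*8 = 24)
l(F) = (1 + F)*(24 + F) (l(F) = (F + 24)*(F + F/F) = (24 + F)*(F + 1) = (24 + F)*(1 + F) = (1 + F)*(24 + F))
l(k(3)) - (-408)*(-13) = (24 + 7**2 + 25*7) - (-408)*(-13) = (24 + 49 + 175) - 1*5304 = 248 - 5304 = -5056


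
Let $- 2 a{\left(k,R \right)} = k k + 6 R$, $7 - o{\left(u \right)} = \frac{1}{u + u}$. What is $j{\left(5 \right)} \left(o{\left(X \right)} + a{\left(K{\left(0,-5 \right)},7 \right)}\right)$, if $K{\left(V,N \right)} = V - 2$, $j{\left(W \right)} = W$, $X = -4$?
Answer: $- \frac{635}{8} \approx -79.375$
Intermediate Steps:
$K{\left(V,N \right)} = -2 + V$
$o{\left(u \right)} = 7 - \frac{1}{2 u}$ ($o{\left(u \right)} = 7 - \frac{1}{u + u} = 7 - \frac{1}{2 u}$)
$a{\left(k,R \right)} = - 3 R - \frac{k^{2}}{2}$ ($a{\left(k,R \right)} = - \frac{k k + 6 R}{2} = - \frac{k^{2} + 6 R}{2} = - 3 R - \frac{k^{2}}{2}$)
$j{\left(5 \right)} \left(o{\left(X \right)} + a{\left(K{\left(0,-5 \right)},7 \right)}\right) = 5 \left(\left(7 - \frac{1}{2 \left(-4\right)}\right) - \left(21 + \frac{\left(-2 + 0\right)^{2}}{2}\right)\right) = 5 \left(\left(7 - - \frac{1}{8}\right) - \left(21 + \frac{\left(-2\right)^{2}}{2}\right)\right) = 5 \left(\left(7 + \frac{1}{8}\right) - 23\right) = 5 \left(\frac{57}{8} - 23\right) = 5 \left(- \frac{127}{8}\right) = - \frac{635}{8}$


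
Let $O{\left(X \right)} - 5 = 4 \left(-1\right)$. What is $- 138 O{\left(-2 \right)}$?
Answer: $-138$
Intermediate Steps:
$O{\left(X \right)} = 1$ ($O{\left(X \right)} = 5 + 4 \left(-1\right) = 5 - 4 = 1$)
$- 138 O{\left(-2 \right)} = \left(-138\right) 1 = -138$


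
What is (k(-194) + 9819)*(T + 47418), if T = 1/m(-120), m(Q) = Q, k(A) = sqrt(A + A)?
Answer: 18623890407/40 + 5690159*I*sqrt(97)/60 ≈ 4.656e+8 + 9.3403e+5*I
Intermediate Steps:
k(A) = sqrt(2)*sqrt(A) (k(A) = sqrt(2*A) = sqrt(2)*sqrt(A))
T = -1/120 (T = 1/(-120) = -1/120 ≈ -0.0083333)
(k(-194) + 9819)*(T + 47418) = (sqrt(2)*sqrt(-194) + 9819)*(-1/120 + 47418) = (sqrt(2)*(I*sqrt(194)) + 9819)*(5690159/120) = (2*I*sqrt(97) + 9819)*(5690159/120) = (9819 + 2*I*sqrt(97))*(5690159/120) = 18623890407/40 + 5690159*I*sqrt(97)/60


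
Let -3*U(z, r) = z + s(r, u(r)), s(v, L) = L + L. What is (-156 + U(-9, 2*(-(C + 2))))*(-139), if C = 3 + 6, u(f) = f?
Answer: 57685/3 ≈ 19228.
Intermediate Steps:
s(v, L) = 2*L
C = 9
U(z, r) = -2*r/3 - z/3 (U(z, r) = -(z + 2*r)/3 = -2*r/3 - z/3)
(-156 + U(-9, 2*(-(C + 2))))*(-139) = (-156 + (-4*(-(9 + 2))/3 - 1/3*(-9)))*(-139) = (-156 + (-4*(-1*11)/3 + 3))*(-139) = (-156 + (-4*(-11)/3 + 3))*(-139) = (-156 + (-2/3*(-22) + 3))*(-139) = (-156 + (44/3 + 3))*(-139) = (-156 + 53/3)*(-139) = -415/3*(-139) = 57685/3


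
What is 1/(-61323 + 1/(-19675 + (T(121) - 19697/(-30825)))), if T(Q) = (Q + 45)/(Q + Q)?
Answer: -73379365063/4499842807488174 ≈ -1.6307e-5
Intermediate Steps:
T(Q) = (45 + Q)/(2*Q) (T(Q) = (45 + Q)/((2*Q)) = (45 + Q)*(1/(2*Q)) = (45 + Q)/(2*Q))
1/(-61323 + 1/(-19675 + (T(121) - 19697/(-30825)))) = 1/(-61323 + 1/(-19675 + ((½)*(45 + 121)/121 - 19697/(-30825)))) = 1/(-61323 + 1/(-19675 + ((½)*(1/121)*166 - 19697*(-1/30825)))) = 1/(-61323 + 1/(-19675 + (83/121 + 19697/30825))) = 1/(-61323 + 1/(-19675 + 4941812/3729825)) = 1/(-61323 + 1/(-73379365063/3729825)) = 1/(-61323 - 3729825/73379365063) = 1/(-4499842807488174/73379365063) = -73379365063/4499842807488174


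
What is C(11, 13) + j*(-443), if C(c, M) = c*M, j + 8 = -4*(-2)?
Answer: 143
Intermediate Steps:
j = 0 (j = -8 - 4*(-2) = -8 + 8 = 0)
C(c, M) = M*c
C(11, 13) + j*(-443) = 13*11 + 0*(-443) = 143 + 0 = 143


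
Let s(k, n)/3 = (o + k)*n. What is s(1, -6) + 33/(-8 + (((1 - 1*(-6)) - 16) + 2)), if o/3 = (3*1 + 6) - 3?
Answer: -1721/5 ≈ -344.20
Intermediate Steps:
o = 18 (o = 3*((3*1 + 6) - 3) = 3*((3 + 6) - 3) = 3*(9 - 3) = 3*6 = 18)
s(k, n) = 3*n*(18 + k) (s(k, n) = 3*((18 + k)*n) = 3*(n*(18 + k)) = 3*n*(18 + k))
s(1, -6) + 33/(-8 + (((1 - 1*(-6)) - 16) + 2)) = 3*(-6)*(18 + 1) + 33/(-8 + (((1 - 1*(-6)) - 16) + 2)) = 3*(-6)*19 + 33/(-8 + (((1 + 6) - 16) + 2)) = -342 + 33/(-8 + ((7 - 16) + 2)) = -342 + 33/(-8 + (-9 + 2)) = -342 + 33/(-8 - 7) = -342 + 33/(-15) = -342 - 1/15*33 = -342 - 11/5 = -1721/5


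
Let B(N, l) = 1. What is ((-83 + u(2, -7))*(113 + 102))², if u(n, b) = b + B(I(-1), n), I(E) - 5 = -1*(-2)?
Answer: 366148225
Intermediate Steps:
I(E) = 7 (I(E) = 5 - 1*(-2) = 5 + 2 = 7)
u(n, b) = 1 + b (u(n, b) = b + 1 = 1 + b)
((-83 + u(2, -7))*(113 + 102))² = ((-83 + (1 - 7))*(113 + 102))² = ((-83 - 6)*215)² = (-89*215)² = (-19135)² = 366148225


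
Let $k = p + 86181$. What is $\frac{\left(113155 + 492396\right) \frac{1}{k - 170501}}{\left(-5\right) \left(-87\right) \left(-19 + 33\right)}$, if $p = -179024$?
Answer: $- \frac{605551}{1603764960} \approx -0.00037758$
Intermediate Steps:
$k = -92843$ ($k = -179024 + 86181 = -92843$)
$\frac{\left(113155 + 492396\right) \frac{1}{k - 170501}}{\left(-5\right) \left(-87\right) \left(-19 + 33\right)} = \frac{\left(113155 + 492396\right) \frac{1}{-92843 - 170501}}{\left(-5\right) \left(-87\right) \left(-19 + 33\right)} = \frac{605551 \frac{1}{-263344}}{435 \cdot 14} = \frac{605551 \left(- \frac{1}{263344}\right)}{6090} = \left(- \frac{605551}{263344}\right) \frac{1}{6090} = - \frac{605551}{1603764960}$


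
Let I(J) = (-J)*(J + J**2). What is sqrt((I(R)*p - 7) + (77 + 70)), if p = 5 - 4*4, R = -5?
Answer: 8*I*sqrt(15) ≈ 30.984*I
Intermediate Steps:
I(J) = -J*(J + J**2)
p = -11 (p = 5 - 16 = -11)
sqrt((I(R)*p - 7) + (77 + 70)) = sqrt((((-5)**2*(-1 - 1*(-5)))*(-11) - 7) + (77 + 70)) = sqrt(((25*(-1 + 5))*(-11) - 7) + 147) = sqrt(((25*4)*(-11) - 7) + 147) = sqrt((100*(-11) - 7) + 147) = sqrt((-1100 - 7) + 147) = sqrt(-1107 + 147) = sqrt(-960) = 8*I*sqrt(15)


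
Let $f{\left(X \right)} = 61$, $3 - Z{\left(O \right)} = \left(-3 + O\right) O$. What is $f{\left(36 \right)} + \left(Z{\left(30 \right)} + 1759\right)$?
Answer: $1013$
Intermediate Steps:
$Z{\left(O \right)} = 3 - O \left(-3 + O\right)$ ($Z{\left(O \right)} = 3 - \left(-3 + O\right) O = 3 - O \left(-3 + O\right)$)
$f{\left(36 \right)} + \left(Z{\left(30 \right)} + 1759\right) = 61 + \left(\left(3 - 30^{2} + 3 \cdot 30\right) + 1759\right) = 61 + \left(\left(3 - 900 + 90\right) + 1759\right) = 61 + \left(-807 + 1759\right) = 61 + 952 = 1013$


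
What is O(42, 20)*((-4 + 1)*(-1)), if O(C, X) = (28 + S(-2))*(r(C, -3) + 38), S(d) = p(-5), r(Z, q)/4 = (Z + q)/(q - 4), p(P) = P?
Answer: 7590/7 ≈ 1084.3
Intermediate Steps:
r(Z, q) = 4*(Z + q)/(-4 + q) (r(Z, q) = 4*((Z + q)/(q - 4)) = 4*((Z + q)/(-4 + q)) = 4*(Z + q)/(-4 + q))
S(d) = -5
O(C, X) = 6394/7 - 92*C/7 (O(C, X) = (28 - 5)*(4*(C - 3)/(-4 - 3) + 38) = 23*(4*(-3 + C)/(-7) + 38) = 23*(4*(-⅐)*(-3 + C) + 38) = 23*((12/7 - 4*C/7) + 38) = 23*(278/7 - 4*C/7) = 6394/7 - 92*C/7)
O(42, 20)*((-4 + 1)*(-1)) = (6394/7 - 92/7*42)*((-4 + 1)*(-1)) = (6394/7 - 552)*(-3*(-1)) = (2530/7)*3 = 7590/7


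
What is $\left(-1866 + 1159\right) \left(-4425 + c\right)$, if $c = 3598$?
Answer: $584689$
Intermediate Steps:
$\left(-1866 + 1159\right) \left(-4425 + c\right) = \left(-1866 + 1159\right) \left(-4425 + 3598\right) = \left(-707\right) \left(-827\right) = 584689$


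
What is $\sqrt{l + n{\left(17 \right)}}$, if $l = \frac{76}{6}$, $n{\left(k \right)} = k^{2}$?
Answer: $\frac{\sqrt{2715}}{3} \approx 17.369$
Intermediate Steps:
$l = \frac{38}{3}$ ($l = 76 \cdot \frac{1}{6} = \frac{38}{3} \approx 12.667$)
$\sqrt{l + n{\left(17 \right)}} = \sqrt{\frac{38}{3} + 17^{2}} = \sqrt{\frac{38}{3} + 289} = \sqrt{\frac{905}{3}} = \frac{\sqrt{2715}}{3}$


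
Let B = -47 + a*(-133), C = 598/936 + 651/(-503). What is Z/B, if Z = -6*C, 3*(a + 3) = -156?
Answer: 11867/21934824 ≈ 0.00054101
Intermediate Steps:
a = -55 (a = -3 + (⅓)*(-156) = -3 - 52 = -55)
C = -11867/18108 (C = 598*(1/936) + 651*(-1/503) = 23/36 - 651/503 = -11867/18108 ≈ -0.65535)
B = 7268 (B = -47 - 55*(-133) = -47 + 7315 = 7268)
Z = 11867/3018 (Z = -6*(-11867/18108) = 11867/3018 ≈ 3.9321)
Z/B = (11867/3018)/7268 = (11867/3018)*(1/7268) = 11867/21934824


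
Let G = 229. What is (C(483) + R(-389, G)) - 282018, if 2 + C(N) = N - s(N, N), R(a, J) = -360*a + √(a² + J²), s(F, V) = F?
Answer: -141980 + √203762 ≈ -1.4153e+5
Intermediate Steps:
R(a, J) = √(J² + a²) - 360*a (R(a, J) = -360*a + √(J² + a²) = √(J² + a²) - 360*a)
C(N) = -2 (C(N) = -2 + (N - N) = -2 + 0 = -2)
(C(483) + R(-389, G)) - 282018 = (-2 + (√(229² + (-389)²) - 360*(-389))) - 282018 = (-2 + (√(52441 + 151321) + 140040)) - 282018 = (-2 + (√203762 + 140040)) - 282018 = (-2 + (140040 + √203762)) - 282018 = (140038 + √203762) - 282018 = -141980 + √203762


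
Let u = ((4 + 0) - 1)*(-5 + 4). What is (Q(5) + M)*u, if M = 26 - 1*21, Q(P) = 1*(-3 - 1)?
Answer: -3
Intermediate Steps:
Q(P) = -4 (Q(P) = 1*(-4) = -4)
u = -3 (u = (4 - 1)*(-1) = 3*(-1) = -3)
M = 5 (M = 26 - 21 = 5)
(Q(5) + M)*u = (-4 + 5)*(-3) = 1*(-3) = -3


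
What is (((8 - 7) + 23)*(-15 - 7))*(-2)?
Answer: 1056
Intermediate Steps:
(((8 - 7) + 23)*(-15 - 7))*(-2) = ((1 + 23)*(-22))*(-2) = (24*(-22))*(-2) = -528*(-2) = 1056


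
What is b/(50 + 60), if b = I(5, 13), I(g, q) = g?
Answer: 1/22 ≈ 0.045455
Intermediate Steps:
b = 5
b/(50 + 60) = 5/(50 + 60) = 5/110 = (1/110)*5 = 1/22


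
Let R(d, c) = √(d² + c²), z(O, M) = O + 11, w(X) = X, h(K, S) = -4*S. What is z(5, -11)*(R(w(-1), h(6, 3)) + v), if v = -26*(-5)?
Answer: 2080 + 16*√145 ≈ 2272.7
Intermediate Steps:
v = 130
z(O, M) = 11 + O
R(d, c) = √(c² + d²)
z(5, -11)*(R(w(-1), h(6, 3)) + v) = (11 + 5)*(√((-4*3)² + (-1)²) + 130) = 16*(√((-12)² + 1) + 130) = 16*(√(144 + 1) + 130) = 16*(√145 + 130) = 16*(130 + √145) = 2080 + 16*√145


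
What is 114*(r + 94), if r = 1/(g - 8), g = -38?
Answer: 246411/23 ≈ 10714.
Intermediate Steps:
r = -1/46 (r = 1/(-38 - 8) = 1/(-46) = -1/46 ≈ -0.021739)
114*(r + 94) = 114*(-1/46 + 94) = 114*(4323/46) = 246411/23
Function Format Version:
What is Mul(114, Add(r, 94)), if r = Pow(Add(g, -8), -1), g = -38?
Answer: Rational(246411, 23) ≈ 10714.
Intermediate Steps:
r = Rational(-1, 46) (r = Pow(Add(-38, -8), -1) = Pow(-46, -1) = Rational(-1, 46) ≈ -0.021739)
Mul(114, Add(r, 94)) = Mul(114, Add(Rational(-1, 46), 94)) = Mul(114, Rational(4323, 46)) = Rational(246411, 23)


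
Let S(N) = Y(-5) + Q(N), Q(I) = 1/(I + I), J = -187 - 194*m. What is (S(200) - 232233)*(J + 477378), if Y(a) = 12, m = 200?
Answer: -40721438126009/400 ≈ -1.0180e+11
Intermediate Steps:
J = -38987 (J = -187 - 194*200 = -187 - 38800 = -38987)
Q(I) = 1/(2*I)
S(N) = 12 + 1/(2*N)
(S(200) - 232233)*(J + 477378) = ((12 + (½)/200) - 232233)*(-38987 + 477378) = ((12 + (½)*(1/200)) - 232233)*438391 = ((12 + 1/400) - 232233)*438391 = (4801/400 - 232233)*438391 = -92888399/400*438391 = -40721438126009/400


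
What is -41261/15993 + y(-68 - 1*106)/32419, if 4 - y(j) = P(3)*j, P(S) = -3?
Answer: -1345924733/518477067 ≈ -2.5959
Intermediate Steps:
y(j) = 4 + 3*j (y(j) = 4 - (-3)*j = 4 + 3*j)
-41261/15993 + y(-68 - 1*106)/32419 = -41261/15993 + (4 + 3*(-68 - 1*106))/32419 = -41261*1/15993 + (4 + 3*(-68 - 106))*(1/32419) = -41261/15993 + (4 + 3*(-174))*(1/32419) = -41261/15993 + (4 - 522)*(1/32419) = -41261/15993 - 518*1/32419 = -41261/15993 - 518/32419 = -1345924733/518477067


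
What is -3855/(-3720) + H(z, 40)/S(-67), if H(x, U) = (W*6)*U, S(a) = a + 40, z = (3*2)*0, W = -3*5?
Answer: 99971/744 ≈ 134.37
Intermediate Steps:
W = -15
z = 0 (z = 6*0 = 0)
S(a) = 40 + a
H(x, U) = -90*U (H(x, U) = (-15*6)*U = -90*U)
-3855/(-3720) + H(z, 40)/S(-67) = -3855/(-3720) + (-90*40)/(40 - 67) = -3855*(-1/3720) - 3600/(-27) = 257/248 - 3600*(-1/27) = 257/248 + 400/3 = 99971/744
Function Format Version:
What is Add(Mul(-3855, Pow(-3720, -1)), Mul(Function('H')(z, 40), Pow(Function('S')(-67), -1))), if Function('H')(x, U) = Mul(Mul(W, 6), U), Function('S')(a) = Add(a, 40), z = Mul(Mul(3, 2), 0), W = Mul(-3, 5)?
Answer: Rational(99971, 744) ≈ 134.37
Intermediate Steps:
W = -15
z = 0 (z = Mul(6, 0) = 0)
Function('S')(a) = Add(40, a)
Function('H')(x, U) = Mul(-90, U) (Function('H')(x, U) = Mul(Mul(-15, 6), U) = Mul(-90, U))
Add(Mul(-3855, Pow(-3720, -1)), Mul(Function('H')(z, 40), Pow(Function('S')(-67), -1))) = Add(Mul(-3855, Pow(-3720, -1)), Mul(Mul(-90, 40), Pow(Add(40, -67), -1))) = Add(Mul(-3855, Rational(-1, 3720)), Mul(-3600, Pow(-27, -1))) = Add(Rational(257, 248), Mul(-3600, Rational(-1, 27))) = Add(Rational(257, 248), Rational(400, 3)) = Rational(99971, 744)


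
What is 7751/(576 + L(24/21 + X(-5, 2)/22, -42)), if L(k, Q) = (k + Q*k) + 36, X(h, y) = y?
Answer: 596827/43229 ≈ 13.806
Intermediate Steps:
L(k, Q) = 36 + k + Q*k
7751/(576 + L(24/21 + X(-5, 2)/22, -42)) = 7751/(576 + (36 + (24/21 + 2/22) - 42*(24/21 + 2/22))) = 7751/(576 + (36 + (24*(1/21) + 2*(1/22)) - 42*(24*(1/21) + 2*(1/22)))) = 7751/(576 + (36 + (8/7 + 1/11) - 42*(8/7 + 1/11))) = 7751/(576 + (36 + 95/77 - 42*95/77)) = 7751/(576 + (36 + 95/77 - 570/11)) = 7751/(576 - 1123/77) = 7751/(43229/77) = 7751*(77/43229) = 596827/43229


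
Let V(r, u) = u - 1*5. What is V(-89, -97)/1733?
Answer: -102/1733 ≈ -0.058857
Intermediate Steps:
V(r, u) = -5 + u (V(r, u) = u - 5 = -5 + u)
V(-89, -97)/1733 = (-5 - 97)/1733 = -102*1/1733 = -102/1733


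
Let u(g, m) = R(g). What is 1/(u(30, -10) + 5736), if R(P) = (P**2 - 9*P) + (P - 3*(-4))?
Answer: 1/6408 ≈ 0.00015605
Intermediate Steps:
R(P) = 12 + P**2 - 8*P (R(P) = (P**2 - 9*P) + (P + 12) = (P**2 - 9*P) + (12 + P) = 12 + P**2 - 8*P)
u(g, m) = 12 + g**2 - 8*g
1/(u(30, -10) + 5736) = 1/((12 + 30**2 - 8*30) + 5736) = 1/((12 + 900 - 240) + 5736) = 1/(672 + 5736) = 1/6408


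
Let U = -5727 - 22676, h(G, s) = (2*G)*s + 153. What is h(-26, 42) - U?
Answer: 26372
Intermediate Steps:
h(G, s) = 153 + 2*G*s (h(G, s) = 2*G*s + 153 = 153 + 2*G*s)
U = -28403
h(-26, 42) - U = (153 + 2*(-26)*42) - 1*(-28403) = (153 - 2184) + 28403 = -2031 + 28403 = 26372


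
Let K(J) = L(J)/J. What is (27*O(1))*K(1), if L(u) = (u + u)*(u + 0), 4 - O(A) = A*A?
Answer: 162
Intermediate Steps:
O(A) = 4 - A**2 (O(A) = 4 - A*A = 4 - A**2)
L(u) = 2*u**2 (L(u) = (2*u)*u = 2*u**2)
K(J) = 2*J (K(J) = (2*J**2)/J = 2*J)
(27*O(1))*K(1) = (27*(4 - 1*1**2))*(2*1) = (27*(4 - 1*1))*2 = (27*(4 - 1))*2 = (27*3)*2 = 81*2 = 162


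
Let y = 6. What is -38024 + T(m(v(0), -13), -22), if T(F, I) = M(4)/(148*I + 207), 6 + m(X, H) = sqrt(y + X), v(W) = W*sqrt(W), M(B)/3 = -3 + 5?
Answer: -115935182/3049 ≈ -38024.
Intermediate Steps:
M(B) = 6 (M(B) = 3*(-3 + 5) = 3*2 = 6)
v(W) = W**(3/2)
m(X, H) = -6 + sqrt(6 + X)
T(F, I) = 6/(207 + 148*I) (T(F, I) = 6/(148*I + 207) = 6/(207 + 148*I))
-38024 + T(m(v(0), -13), -22) = -38024 + 6/(207 + 148*(-22)) = -38024 + 6/(207 - 3256) = -38024 + 6/(-3049) = -38024 + 6*(-1/3049) = -38024 - 6/3049 = -115935182/3049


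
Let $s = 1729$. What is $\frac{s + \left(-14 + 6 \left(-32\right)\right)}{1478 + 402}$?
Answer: $\frac{1523}{1880} \approx 0.81011$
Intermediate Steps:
$\frac{s + \left(-14 + 6 \left(-32\right)\right)}{1478 + 402} = \frac{1729 + \left(-14 + 6 \left(-32\right)\right)}{1478 + 402} = \frac{1729 - 206}{1880} = \left(1729 - 206\right) \frac{1}{1880} = 1523 \cdot \frac{1}{1880} = \frac{1523}{1880}$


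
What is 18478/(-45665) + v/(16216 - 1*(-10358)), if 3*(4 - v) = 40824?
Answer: -556130516/606750855 ≈ -0.91657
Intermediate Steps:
v = -13604 (v = 4 - ⅓*40824 = 4 - 13608 = -13604)
18478/(-45665) + v/(16216 - 1*(-10358)) = 18478/(-45665) - 13604/(16216 - 1*(-10358)) = 18478*(-1/45665) - 13604/(16216 + 10358) = -18478/45665 - 13604/26574 = -18478/45665 - 13604*1/26574 = -18478/45665 - 6802/13287 = -556130516/606750855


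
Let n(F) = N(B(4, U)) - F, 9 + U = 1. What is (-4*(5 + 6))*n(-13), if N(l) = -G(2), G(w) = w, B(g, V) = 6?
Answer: -484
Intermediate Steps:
U = -8 (U = -9 + 1 = -8)
N(l) = -2 (N(l) = -1*2 = -2)
n(F) = -2 - F
(-4*(5 + 6))*n(-13) = (-4*(5 + 6))*(-2 - 1*(-13)) = (-4*11)*(-2 + 13) = -44*11 = -484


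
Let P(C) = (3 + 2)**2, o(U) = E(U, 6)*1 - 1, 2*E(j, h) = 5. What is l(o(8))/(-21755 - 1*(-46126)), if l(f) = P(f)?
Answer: 25/24371 ≈ 0.0010258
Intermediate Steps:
E(j, h) = 5/2 (E(j, h) = (1/2)*5 = 5/2)
o(U) = 3/2 (o(U) = (5/2)*1 - 1 = 5/2 - 1 = 3/2)
P(C) = 25 (P(C) = 5**2 = 25)
l(f) = 25
l(o(8))/(-21755 - 1*(-46126)) = 25/(-21755 - 1*(-46126)) = 25/(-21755 + 46126) = 25/24371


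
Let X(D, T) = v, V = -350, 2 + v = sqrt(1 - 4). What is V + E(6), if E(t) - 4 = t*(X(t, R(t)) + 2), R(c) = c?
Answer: -346 + 6*I*sqrt(3) ≈ -346.0 + 10.392*I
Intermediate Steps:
v = -2 + I*sqrt(3) (v = -2 + sqrt(1 - 4) = -2 + sqrt(-3) = -2 + I*sqrt(3) ≈ -2.0 + 1.732*I)
X(D, T) = -2 + I*sqrt(3)
E(t) = 4 + I*t*sqrt(3) (E(t) = 4 + t*((-2 + I*sqrt(3)) + 2) = 4 + t*(I*sqrt(3)) = 4 + I*t*sqrt(3))
V + E(6) = -350 + (4 + I*6*sqrt(3)) = -350 + (4 + 6*I*sqrt(3)) = -346 + 6*I*sqrt(3)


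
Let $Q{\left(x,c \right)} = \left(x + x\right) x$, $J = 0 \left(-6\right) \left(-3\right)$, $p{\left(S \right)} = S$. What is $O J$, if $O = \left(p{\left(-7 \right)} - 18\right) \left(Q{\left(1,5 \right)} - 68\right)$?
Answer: $0$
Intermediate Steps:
$J = 0$ ($J = 0 \left(-3\right) = 0$)
$Q{\left(x,c \right)} = 2 x^{2}$ ($Q{\left(x,c \right)} = 2 x x = 2 x^{2}$)
$O = 1650$ ($O = \left(-7 - 18\right) \left(2 \cdot 1^{2} - 68\right) = - 25 \left(2 \cdot 1 - 68\right) = - 25 \left(2 - 68\right) = \left(-25\right) \left(-66\right) = 1650$)
$O J = 1650 \cdot 0 = 0$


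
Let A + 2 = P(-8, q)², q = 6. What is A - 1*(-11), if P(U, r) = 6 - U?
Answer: 205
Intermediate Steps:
A = 194 (A = -2 + (6 - 1*(-8))² = -2 + (6 + 8)² = -2 + 14² = -2 + 196 = 194)
A - 1*(-11) = 194 - 1*(-11) = 194 + 11 = 205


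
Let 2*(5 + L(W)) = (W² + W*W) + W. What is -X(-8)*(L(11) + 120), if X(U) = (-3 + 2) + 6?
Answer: -2415/2 ≈ -1207.5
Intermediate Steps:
X(U) = 5 (X(U) = -1 + 6 = 5)
L(W) = -5 + W² + W/2 (L(W) = -5 + ((W² + W*W) + W)/2 = -5 + ((W² + W²) + W)/2 = -5 + (2*W² + W)/2 = -5 + (W + 2*W²)/2 = -5 + (W² + W/2) = -5 + W² + W/2)
-X(-8)*(L(11) + 120) = -5*((-5 + 11² + (½)*11) + 120) = -5*((-5 + 121 + 11/2) + 120) = -5*(243/2 + 120) = -5*483/2 = -1*2415/2 = -2415/2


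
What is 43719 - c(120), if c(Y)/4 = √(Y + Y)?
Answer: 43719 - 16*√15 ≈ 43657.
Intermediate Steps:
c(Y) = 4*√2*√Y (c(Y) = 4*√(Y + Y) = 4*√(2*Y) = 4*(√2*√Y) = 4*√2*√Y)
43719 - c(120) = 43719 - 4*√2*√120 = 43719 - 4*√2*2*√30 = 43719 - 16*√15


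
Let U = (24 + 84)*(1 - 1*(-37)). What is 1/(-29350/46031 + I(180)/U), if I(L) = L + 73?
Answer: -188911224/108806557 ≈ -1.7362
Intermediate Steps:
I(L) = 73 + L
U = 4104 (U = 108*(1 + 37) = 108*38 = 4104)
1/(-29350/46031 + I(180)/U) = 1/(-29350/46031 + (73 + 180)/4104) = 1/(-29350*1/46031 + 253*(1/4104)) = 1/(-29350/46031 + 253/4104) = 1/(-108806557/188911224) = -188911224/108806557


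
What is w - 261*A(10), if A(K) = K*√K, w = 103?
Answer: 103 - 2610*√10 ≈ -8150.5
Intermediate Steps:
A(K) = K^(3/2)
w - 261*A(10) = 103 - 2610*√10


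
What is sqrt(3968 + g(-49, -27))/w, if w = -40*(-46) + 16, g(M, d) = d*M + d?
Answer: sqrt(329)/464 ≈ 0.039091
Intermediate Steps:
g(M, d) = d + M*d (g(M, d) = M*d + d = d + M*d)
w = 1856 (w = 1840 + 16 = 1856)
sqrt(3968 + g(-49, -27))/w = sqrt(3968 - 27*(1 - 49))/1856 = sqrt(3968 - 27*(-48))*(1/1856) = sqrt(3968 + 1296)*(1/1856) = sqrt(5264)*(1/1856) = (4*sqrt(329))*(1/1856) = sqrt(329)/464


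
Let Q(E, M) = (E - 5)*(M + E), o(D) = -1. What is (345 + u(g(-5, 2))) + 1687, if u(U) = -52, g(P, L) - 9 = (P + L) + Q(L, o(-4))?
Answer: 1980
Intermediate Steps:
Q(E, M) = (-5 + E)*(E + M)
g(P, L) = 14 + P + L² - 5*L (g(P, L) = 9 + ((P + L) + (L² - 5*L - 5*(-1) + L*(-1))) = 9 + ((L + P) + (L² - 5*L + 5 - L)) = 9 + ((L + P) + (5 + L² - 6*L)) = 9 + (5 + P + L² - 5*L) = 14 + P + L² - 5*L)
(345 + u(g(-5, 2))) + 1687 = (345 - 52) + 1687 = 293 + 1687 = 1980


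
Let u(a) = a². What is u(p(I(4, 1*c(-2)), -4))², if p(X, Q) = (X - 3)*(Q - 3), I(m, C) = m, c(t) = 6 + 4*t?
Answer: 2401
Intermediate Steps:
p(X, Q) = (-3 + Q)*(-3 + X) (p(X, Q) = (-3 + X)*(-3 + Q) = (-3 + Q)*(-3 + X))
u(p(I(4, 1*c(-2)), -4))² = ((9 - 3*(-4) - 3*4 - 4*4)²)² = ((9 + 12 - 12 - 16)²)² = ((-7)²)² = 49² = 2401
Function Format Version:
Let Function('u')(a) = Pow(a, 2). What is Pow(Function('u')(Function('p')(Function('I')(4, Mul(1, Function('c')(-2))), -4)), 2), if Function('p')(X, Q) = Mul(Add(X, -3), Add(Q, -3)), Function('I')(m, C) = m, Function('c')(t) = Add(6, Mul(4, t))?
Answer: 2401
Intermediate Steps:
Function('p')(X, Q) = Mul(Add(-3, Q), Add(-3, X)) (Function('p')(X, Q) = Mul(Add(-3, X), Add(-3, Q)) = Mul(Add(-3, Q), Add(-3, X)))
Pow(Function('u')(Function('p')(Function('I')(4, Mul(1, Function('c')(-2))), -4)), 2) = Pow(Pow(Add(9, Mul(-3, -4), Mul(-3, 4), Mul(-4, 4)), 2), 2) = Pow(Pow(Add(9, 12, -12, -16), 2), 2) = Pow(Pow(-7, 2), 2) = Pow(49, 2) = 2401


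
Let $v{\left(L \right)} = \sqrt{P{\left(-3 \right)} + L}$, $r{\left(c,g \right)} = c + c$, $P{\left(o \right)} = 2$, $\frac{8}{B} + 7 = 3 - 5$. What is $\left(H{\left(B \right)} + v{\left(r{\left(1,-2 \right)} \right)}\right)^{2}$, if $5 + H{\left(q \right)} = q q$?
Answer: $\frac{32041}{6561} \approx 4.8836$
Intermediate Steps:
$B = - \frac{8}{9}$ ($B = \frac{8}{-7 + \left(3 - 5\right)} = \frac{8}{-7 - 2} = \frac{8}{-9} = 8 \left(- \frac{1}{9}\right) = - \frac{8}{9} \approx -0.88889$)
$r{\left(c,g \right)} = 2 c$
$H{\left(q \right)} = -5 + q^{2}$ ($H{\left(q \right)} = -5 + q q = -5 + q^{2}$)
$v{\left(L \right)} = \sqrt{2 + L}$
$\left(H{\left(B \right)} + v{\left(r{\left(1,-2 \right)} \right)}\right)^{2} = \left(\left(-5 + \left(- \frac{8}{9}\right)^{2}\right) + \sqrt{2 + 2 \cdot 1}\right)^{2} = \left(\left(-5 + \frac{64}{81}\right) + \sqrt{2 + 2}\right)^{2} = \left(- \frac{341}{81} + \sqrt{4}\right)^{2} = \left(- \frac{341}{81} + 2\right)^{2} = \left(- \frac{179}{81}\right)^{2} = \frac{32041}{6561}$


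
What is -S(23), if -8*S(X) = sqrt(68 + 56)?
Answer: sqrt(31)/4 ≈ 1.3919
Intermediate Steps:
S(X) = -sqrt(31)/4 (S(X) = -sqrt(68 + 56)/8 = -sqrt(31)/4)
-S(23) = -(-1)*sqrt(31)/4 = sqrt(31)/4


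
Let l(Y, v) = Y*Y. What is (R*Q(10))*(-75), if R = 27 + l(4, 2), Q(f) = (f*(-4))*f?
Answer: 1290000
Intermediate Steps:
Q(f) = -4*f**2 (Q(f) = (-4*f)*f = -4*f**2)
l(Y, v) = Y**2
R = 43 (R = 27 + 4**2 = 27 + 16 = 43)
(R*Q(10))*(-75) = (43*(-4*10**2))*(-75) = (43*(-4*100))*(-75) = (43*(-400))*(-75) = -17200*(-75) = 1290000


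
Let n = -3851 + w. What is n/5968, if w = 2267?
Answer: -99/373 ≈ -0.26542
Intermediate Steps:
n = -1584 (n = -3851 + 2267 = -1584)
n/5968 = -1584/5968 = -1584*1/5968 = -99/373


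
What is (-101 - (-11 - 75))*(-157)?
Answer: 2355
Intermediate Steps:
(-101 - (-11 - 75))*(-157) = (-101 - 1*(-86))*(-157) = (-101 + 86)*(-157) = -15*(-157) = 2355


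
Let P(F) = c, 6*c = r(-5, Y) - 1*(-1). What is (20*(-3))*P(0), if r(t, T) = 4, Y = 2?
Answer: -50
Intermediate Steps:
c = 5/6 (c = (4 - 1*(-1))/6 = (4 + 1)/6 = (1/6)*5 = 5/6 ≈ 0.83333)
P(F) = 5/6
(20*(-3))*P(0) = (20*(-3))*(5/6) = -60*5/6 = -50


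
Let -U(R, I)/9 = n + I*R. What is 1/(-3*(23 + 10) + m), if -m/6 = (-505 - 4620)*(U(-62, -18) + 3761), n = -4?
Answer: -1/192095349 ≈ -5.2057e-9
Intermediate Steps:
U(R, I) = 36 - 9*I*R (U(R, I) = -9*(-4 + I*R) = 36 - 9*I*R)
m = -192095250 (m = -6*(-505 - 4620)*((36 - 9*(-18)*(-62)) + 3761) = -(-30750)*((36 - 10044) + 3761) = -(-30750)*(-10008 + 3761) = -(-30750)*(-6247) = -6*32015875 = -192095250)
1/(-3*(23 + 10) + m) = 1/(-3*(23 + 10) - 192095250) = 1/(-3*33 - 192095250) = 1/(-99 - 192095250) = 1/(-192095349) = -1/192095349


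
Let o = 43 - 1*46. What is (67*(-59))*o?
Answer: 11859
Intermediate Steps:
o = -3 (o = 43 - 46 = -3)
(67*(-59))*o = (67*(-59))*(-3) = -3953*(-3) = 11859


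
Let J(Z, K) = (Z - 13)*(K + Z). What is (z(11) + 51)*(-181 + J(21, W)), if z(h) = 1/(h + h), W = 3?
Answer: 1123/2 ≈ 561.50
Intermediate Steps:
J(Z, K) = (-13 + Z)*(K + Z)
z(h) = 1/(2*h)
(z(11) + 51)*(-181 + J(21, W)) = ((½)/11 + 51)*(-181 + (21² - 13*3 - 13*21 + 3*21)) = ((½)*(1/11) + 51)*(-181 + (441 - 39 - 273 + 63)) = (1/22 + 51)*(-181 + 192) = (1123/22)*11 = 1123/2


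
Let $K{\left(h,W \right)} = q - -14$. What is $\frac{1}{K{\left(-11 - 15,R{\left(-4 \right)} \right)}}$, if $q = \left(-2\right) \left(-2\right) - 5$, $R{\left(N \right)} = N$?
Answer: $\frac{1}{13} \approx 0.076923$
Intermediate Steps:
$q = -1$ ($q = 4 - 5 = -1$)
$K{\left(h,W \right)} = 13$ ($K{\left(h,W \right)} = -1 - -14 = -1 + 14 = 13$)
$\frac{1}{K{\left(-11 - 15,R{\left(-4 \right)} \right)}} = \frac{1}{13}$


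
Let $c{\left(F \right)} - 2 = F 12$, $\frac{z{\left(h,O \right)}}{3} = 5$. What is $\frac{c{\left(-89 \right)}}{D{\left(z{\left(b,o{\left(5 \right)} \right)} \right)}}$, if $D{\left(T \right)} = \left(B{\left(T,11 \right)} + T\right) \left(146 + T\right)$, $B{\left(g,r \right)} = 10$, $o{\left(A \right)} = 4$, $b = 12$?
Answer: $- \frac{1066}{4025} \approx -0.26484$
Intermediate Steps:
$z{\left(h,O \right)} = 15$ ($z{\left(h,O \right)} = 3 \cdot 5 = 15$)
$c{\left(F \right)} = 2 + 12 F$ ($c{\left(F \right)} = 2 + F 12 = 2 + 12 F$)
$D{\left(T \right)} = \left(10 + T\right) \left(146 + T\right)$
$\frac{c{\left(-89 \right)}}{D{\left(z{\left(b,o{\left(5 \right)} \right)} \right)}} = \frac{2 + 12 \left(-89\right)}{1460 + 15^{2} + 156 \cdot 15} = \frac{2 - 1068}{1460 + 225 + 2340} = - \frac{1066}{4025}$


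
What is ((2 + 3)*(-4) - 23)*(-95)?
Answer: 4085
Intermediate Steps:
((2 + 3)*(-4) - 23)*(-95) = (5*(-4) - 23)*(-95) = (-20 - 23)*(-95) = -43*(-95) = 4085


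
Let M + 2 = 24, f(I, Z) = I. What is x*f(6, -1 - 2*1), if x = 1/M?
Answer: 3/11 ≈ 0.27273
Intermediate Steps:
M = 22 (M = -2 + 24 = 22)
x = 1/22 ≈ 0.045455
x*f(6, -1 - 2*1) = (1/22)*6 = 3/11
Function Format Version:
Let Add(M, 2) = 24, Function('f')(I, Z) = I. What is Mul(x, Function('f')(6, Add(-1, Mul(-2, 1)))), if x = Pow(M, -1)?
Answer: Rational(3, 11) ≈ 0.27273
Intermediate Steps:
M = 22 (M = Add(-2, 24) = 22)
x = Rational(1, 22) (x = Pow(22, -1) = Rational(1, 22) ≈ 0.045455)
Mul(x, Function('f')(6, Add(-1, Mul(-2, 1)))) = Mul(Rational(1, 22), 6) = Rational(3, 11)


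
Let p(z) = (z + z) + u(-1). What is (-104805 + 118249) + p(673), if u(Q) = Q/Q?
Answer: 14791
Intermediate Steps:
u(Q) = 1
p(z) = 1 + 2*z (p(z) = (z + z) + 1 = 2*z + 1 = 1 + 2*z)
(-104805 + 118249) + p(673) = (-104805 + 118249) + (1 + 2*673) = 13444 + (1 + 1346) = 13444 + 1347 = 14791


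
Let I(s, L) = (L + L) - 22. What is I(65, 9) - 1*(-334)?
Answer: 330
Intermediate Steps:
I(s, L) = -22 + 2*L (I(s, L) = 2*L - 22 = -22 + 2*L)
I(65, 9) - 1*(-334) = (-22 + 2*9) - 1*(-334) = (-22 + 18) + 334 = -4 + 334 = 330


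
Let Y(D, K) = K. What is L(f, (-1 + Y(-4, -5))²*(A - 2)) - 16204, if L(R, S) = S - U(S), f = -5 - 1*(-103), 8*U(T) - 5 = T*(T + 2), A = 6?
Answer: -149509/8 ≈ -18689.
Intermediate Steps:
U(T) = 5/8 + T*(2 + T)/8 (U(T) = 5/8 + (T*(T + 2))/8 = 5/8 + (T*(2 + T))/8 = 5/8 + T*(2 + T)/8)
f = 98 (f = -5 + 103 = 98)
L(R, S) = -5/8 - S²/8 + 3*S/4 (L(R, S) = S - (5/8 + S/4 + S²/8) = S + (-5/8 - S/4 - S²/8) = -5/8 - S²/8 + 3*S/4)
L(f, (-1 + Y(-4, -5))²*(A - 2)) - 16204 = (-5/8 - (-1 - 5)⁴*(6 - 2)²/8 + 3*((-1 - 5)²*(6 - 2))/4) - 16204 = (-5/8 - ((-6)²*4)²/8 + 3*((-6)²*4)/4) - 16204 = (-5/8 - (36*4)²/8 + 3*(36*4)/4) - 16204 = (-5/8 - ⅛*144² + (¾)*144) - 16204 = (-5/8 - ⅛*20736 + 108) - 16204 = (-5/8 - 2592 + 108) - 16204 = -19877/8 - 16204 = -149509/8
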